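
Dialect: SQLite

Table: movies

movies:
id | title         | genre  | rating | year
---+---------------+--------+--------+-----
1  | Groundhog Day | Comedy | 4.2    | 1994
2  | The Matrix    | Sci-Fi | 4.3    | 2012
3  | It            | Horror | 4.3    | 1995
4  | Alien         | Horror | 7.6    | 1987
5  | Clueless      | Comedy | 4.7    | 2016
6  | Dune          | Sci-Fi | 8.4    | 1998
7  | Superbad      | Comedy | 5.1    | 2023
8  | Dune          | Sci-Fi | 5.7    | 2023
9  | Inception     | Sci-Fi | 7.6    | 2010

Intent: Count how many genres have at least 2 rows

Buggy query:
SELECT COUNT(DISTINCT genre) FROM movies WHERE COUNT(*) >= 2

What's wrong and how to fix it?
Bug: COUNT(*) cannot appear in WHERE; the per-group count doesn't exist yet

Fix: Use a subquery that GROUPs and filters with HAVING, then count its rows

Corrected query:
SELECT COUNT(*) FROM (SELECT genre FROM movies GROUP BY genre HAVING COUNT(*) >= 2)

Result:
COUNT(*)
--------
3       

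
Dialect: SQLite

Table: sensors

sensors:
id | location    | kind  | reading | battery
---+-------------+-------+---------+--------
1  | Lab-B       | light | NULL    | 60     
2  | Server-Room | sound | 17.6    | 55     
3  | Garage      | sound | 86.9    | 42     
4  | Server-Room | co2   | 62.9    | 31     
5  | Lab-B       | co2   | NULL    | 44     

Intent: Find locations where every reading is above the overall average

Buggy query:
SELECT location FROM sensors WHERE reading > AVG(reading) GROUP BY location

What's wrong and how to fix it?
Bug: WHERE evaluates per row before aggregation, so AVG() is unavailable

Fix: Compute the overall average in a scalar subquery and compare each group's MIN against it in HAVING

Corrected query:
SELECT location FROM sensors GROUP BY location HAVING MIN(reading) > (SELECT AVG(reading) FROM sensors)

Result:
location
--------
Garage  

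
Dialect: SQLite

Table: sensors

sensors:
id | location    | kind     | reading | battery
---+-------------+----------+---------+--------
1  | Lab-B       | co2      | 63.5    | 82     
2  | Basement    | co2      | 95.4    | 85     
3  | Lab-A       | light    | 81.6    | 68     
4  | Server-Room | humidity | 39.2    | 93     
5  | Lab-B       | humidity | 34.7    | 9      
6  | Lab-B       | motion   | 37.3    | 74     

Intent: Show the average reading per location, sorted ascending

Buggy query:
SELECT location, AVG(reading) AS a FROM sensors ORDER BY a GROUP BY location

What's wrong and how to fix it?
Bug: ORDER BY appears before GROUP BY; SQL clause order requires GROUP BY first

Fix: Reorder: SELECT … FROM … GROUP BY … ORDER BY …

Corrected query:
SELECT location, AVG(reading) AS a FROM sensors GROUP BY location ORDER BY a

Result:
location    | a        
------------+----------
Server-Room | 39.2     
Lab-B       | 45.166667
Lab-A       | 81.6     
Basement    | 95.4     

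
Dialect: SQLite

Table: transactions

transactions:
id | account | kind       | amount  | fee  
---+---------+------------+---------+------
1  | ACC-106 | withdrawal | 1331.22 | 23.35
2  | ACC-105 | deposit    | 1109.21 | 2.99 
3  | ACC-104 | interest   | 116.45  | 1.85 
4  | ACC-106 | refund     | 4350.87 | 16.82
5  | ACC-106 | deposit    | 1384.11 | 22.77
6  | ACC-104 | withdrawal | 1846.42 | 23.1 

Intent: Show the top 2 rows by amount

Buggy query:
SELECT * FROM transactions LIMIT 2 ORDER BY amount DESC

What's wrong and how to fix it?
Bug: ORDER BY cannot follow LIMIT; LIMIT is the final clause

Fix: Swap the clauses: ORDER BY first, then LIMIT

Corrected query:
SELECT * FROM transactions ORDER BY amount DESC LIMIT 2

Result:
id | account | kind       | amount  | fee  
---+---------+------------+---------+------
4  | ACC-106 | refund     | 4350.87 | 16.82
6  | ACC-104 | withdrawal | 1846.42 | 23.1 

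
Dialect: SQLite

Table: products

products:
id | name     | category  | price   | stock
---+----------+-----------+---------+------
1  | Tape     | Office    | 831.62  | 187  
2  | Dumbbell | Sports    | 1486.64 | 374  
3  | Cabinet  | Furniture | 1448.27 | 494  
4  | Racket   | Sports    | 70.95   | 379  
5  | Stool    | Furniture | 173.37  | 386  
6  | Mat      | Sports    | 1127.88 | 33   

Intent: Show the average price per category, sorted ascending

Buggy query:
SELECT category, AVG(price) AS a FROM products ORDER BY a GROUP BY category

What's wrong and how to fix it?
Bug: ORDER BY appears before GROUP BY; SQL clause order requires GROUP BY first

Fix: Reorder: SELECT … FROM … GROUP BY … ORDER BY …

Corrected query:
SELECT category, AVG(price) AS a FROM products GROUP BY category ORDER BY a

Result:
category  | a         
----------+-----------
Furniture | 810.82    
Office    | 831.62    
Sports    | 895.156667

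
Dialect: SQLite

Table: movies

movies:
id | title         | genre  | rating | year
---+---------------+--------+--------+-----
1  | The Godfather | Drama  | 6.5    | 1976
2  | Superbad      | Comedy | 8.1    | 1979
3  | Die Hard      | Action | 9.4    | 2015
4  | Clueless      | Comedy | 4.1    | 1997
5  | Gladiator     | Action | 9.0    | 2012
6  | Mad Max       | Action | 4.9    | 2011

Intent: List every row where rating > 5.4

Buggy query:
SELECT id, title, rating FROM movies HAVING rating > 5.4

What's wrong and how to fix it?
Bug: This is a non-aggregate query (no GROUP BY, no aggregates), so in SQLite the HAVING clause is invalid here; a row-level condition belongs in WHERE

Fix: Replace HAVING with WHERE since the condition applies to individual rows

Corrected query:
SELECT id, title, rating FROM movies WHERE rating > 5.4

Result:
id | title         | rating
---+---------------+-------
1  | The Godfather | 6.5   
2  | Superbad      | 8.1   
3  | Die Hard      | 9.4   
5  | Gladiator     | 9     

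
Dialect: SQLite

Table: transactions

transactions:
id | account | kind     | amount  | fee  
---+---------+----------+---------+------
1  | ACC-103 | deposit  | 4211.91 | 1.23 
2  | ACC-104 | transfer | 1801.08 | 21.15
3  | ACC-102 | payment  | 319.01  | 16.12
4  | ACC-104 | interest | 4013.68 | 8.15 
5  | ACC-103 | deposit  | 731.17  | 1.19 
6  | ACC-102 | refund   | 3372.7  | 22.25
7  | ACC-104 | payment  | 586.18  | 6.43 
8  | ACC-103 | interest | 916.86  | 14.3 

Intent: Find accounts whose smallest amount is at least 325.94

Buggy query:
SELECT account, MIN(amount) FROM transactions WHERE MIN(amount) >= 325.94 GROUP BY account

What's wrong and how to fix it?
Bug: Aggregates like MIN are computed per group after WHERE runs

Fix: Replace WHERE with HAVING after the GROUP BY

Corrected query:
SELECT account, MIN(amount) FROM transactions GROUP BY account HAVING MIN(amount) >= 325.94

Result:
account | MIN(amount)
--------+------------
ACC-103 | 731.17     
ACC-104 | 586.18     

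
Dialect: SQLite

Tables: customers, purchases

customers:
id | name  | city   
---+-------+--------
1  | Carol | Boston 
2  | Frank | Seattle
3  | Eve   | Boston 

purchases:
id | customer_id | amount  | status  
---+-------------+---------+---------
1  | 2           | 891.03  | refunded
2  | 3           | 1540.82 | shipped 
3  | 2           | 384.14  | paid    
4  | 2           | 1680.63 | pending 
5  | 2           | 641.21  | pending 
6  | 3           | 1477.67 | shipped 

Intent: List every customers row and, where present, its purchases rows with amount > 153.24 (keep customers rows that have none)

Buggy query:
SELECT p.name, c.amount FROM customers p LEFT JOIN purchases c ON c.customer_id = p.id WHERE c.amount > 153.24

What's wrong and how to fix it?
Bug: Filtering c.amount in WHERE discards the NULL rows produced by LEFT JOIN, turning it into an inner join

Fix: Move the right-table condition into the ON clause so unmatched parents are kept

Corrected query:
SELECT p.name, c.amount FROM customers p LEFT JOIN purchases c ON c.customer_id = p.id AND c.amount > 153.24

Result:
name  | amount 
------+--------
Carol | NULL   
Frank | 384.14 
Frank | 641.21 
Frank | 891.03 
Frank | 1680.63
Eve   | 1477.67
Eve   | 1540.82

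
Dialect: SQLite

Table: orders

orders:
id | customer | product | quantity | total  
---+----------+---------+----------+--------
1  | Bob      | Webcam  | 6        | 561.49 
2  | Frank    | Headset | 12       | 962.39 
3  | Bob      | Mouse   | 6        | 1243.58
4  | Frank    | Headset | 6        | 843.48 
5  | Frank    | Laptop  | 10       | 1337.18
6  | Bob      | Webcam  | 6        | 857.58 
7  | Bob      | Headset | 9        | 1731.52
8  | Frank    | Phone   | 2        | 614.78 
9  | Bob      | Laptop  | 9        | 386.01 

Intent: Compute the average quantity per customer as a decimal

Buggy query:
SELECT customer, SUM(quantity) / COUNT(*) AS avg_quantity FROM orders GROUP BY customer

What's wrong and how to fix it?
Bug: Both operands are integers, so '/' performs integer division and truncates

Fix: Multiply by 1.0 (or CAST to REAL) to force floating-point division

Corrected query:
SELECT customer, SUM(quantity) * 1.0 / COUNT(*) AS avg_quantity FROM orders GROUP BY customer

Result:
customer | avg_quantity
---------+-------------
Bob      | 7.2         
Frank    | 7.5         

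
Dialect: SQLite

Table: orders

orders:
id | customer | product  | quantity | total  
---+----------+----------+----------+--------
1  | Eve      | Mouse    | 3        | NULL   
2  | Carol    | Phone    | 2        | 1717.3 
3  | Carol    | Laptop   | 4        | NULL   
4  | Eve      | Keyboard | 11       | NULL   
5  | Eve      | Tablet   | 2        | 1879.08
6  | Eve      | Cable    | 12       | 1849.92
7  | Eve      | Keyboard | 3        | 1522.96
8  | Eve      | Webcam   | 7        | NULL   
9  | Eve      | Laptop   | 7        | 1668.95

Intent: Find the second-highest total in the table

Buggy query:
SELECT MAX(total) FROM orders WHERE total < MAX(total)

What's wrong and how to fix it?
Bug: The inner MAX is an aggregate inside WHERE, which is not allowed

Fix: Compute the overall MAX in a subquery, then take MAX of rows below it

Corrected query:
SELECT MAX(total) FROM orders WHERE total < (SELECT MAX(total) FROM orders)

Result:
MAX(total)
----------
1849.92   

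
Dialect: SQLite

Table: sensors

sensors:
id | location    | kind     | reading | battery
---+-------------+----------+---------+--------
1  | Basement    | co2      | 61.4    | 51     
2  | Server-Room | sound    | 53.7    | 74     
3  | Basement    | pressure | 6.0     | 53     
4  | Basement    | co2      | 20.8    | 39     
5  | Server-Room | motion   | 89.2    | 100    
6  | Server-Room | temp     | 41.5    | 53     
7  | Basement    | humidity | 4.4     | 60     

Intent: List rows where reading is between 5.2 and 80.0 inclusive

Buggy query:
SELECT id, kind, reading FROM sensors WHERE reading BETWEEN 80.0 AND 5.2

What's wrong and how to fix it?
Bug: The bounds are reversed; BETWEEN a AND b requires a <= b to match anything

Fix: Swap the bounds so the smaller value comes first

Corrected query:
SELECT id, kind, reading FROM sensors WHERE reading BETWEEN 5.2 AND 80.0

Result:
id | kind     | reading
---+----------+--------
1  | co2      | 61.4   
2  | sound    | 53.7   
3  | pressure | 6      
4  | co2      | 20.8   
6  | temp     | 41.5   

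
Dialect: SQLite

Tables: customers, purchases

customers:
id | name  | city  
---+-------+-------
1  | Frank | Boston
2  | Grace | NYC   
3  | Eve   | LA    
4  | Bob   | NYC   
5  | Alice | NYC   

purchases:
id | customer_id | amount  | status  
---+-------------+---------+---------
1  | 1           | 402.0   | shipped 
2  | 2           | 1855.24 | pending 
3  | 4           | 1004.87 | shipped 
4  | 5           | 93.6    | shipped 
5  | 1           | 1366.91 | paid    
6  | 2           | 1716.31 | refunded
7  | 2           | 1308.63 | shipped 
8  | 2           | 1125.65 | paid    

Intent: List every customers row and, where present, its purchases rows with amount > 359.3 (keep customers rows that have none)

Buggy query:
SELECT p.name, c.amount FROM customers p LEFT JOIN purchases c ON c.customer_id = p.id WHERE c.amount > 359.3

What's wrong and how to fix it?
Bug: Filtering c.amount in WHERE discards the NULL rows produced by LEFT JOIN, turning it into an inner join

Fix: Move the right-table condition into the ON clause so unmatched parents are kept

Corrected query:
SELECT p.name, c.amount FROM customers p LEFT JOIN purchases c ON c.customer_id = p.id AND c.amount > 359.3

Result:
name  | amount 
------+--------
Frank | 402    
Frank | 1366.91
Grace | 1125.65
Grace | 1308.63
Grace | 1716.31
Grace | 1855.24
Eve   | NULL   
Bob   | 1004.87
Alice | NULL   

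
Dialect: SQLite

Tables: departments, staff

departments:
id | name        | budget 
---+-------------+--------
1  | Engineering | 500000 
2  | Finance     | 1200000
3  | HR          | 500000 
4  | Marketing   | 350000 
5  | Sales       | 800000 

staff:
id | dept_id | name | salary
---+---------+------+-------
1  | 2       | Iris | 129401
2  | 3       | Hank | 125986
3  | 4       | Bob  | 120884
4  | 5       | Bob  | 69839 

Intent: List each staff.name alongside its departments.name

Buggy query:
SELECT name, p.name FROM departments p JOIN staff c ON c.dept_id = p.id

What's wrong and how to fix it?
Bug: Both tables have a 'name' column; the unqualified reference is ambiguous

Fix: Qualify the column with its table alias (c.name)

Corrected query:
SELECT c.name, p.name FROM departments p JOIN staff c ON c.dept_id = p.id

Result:
name | name     
-----+----------
Iris | Finance  
Hank | HR       
Bob  | Marketing
Bob  | Sales    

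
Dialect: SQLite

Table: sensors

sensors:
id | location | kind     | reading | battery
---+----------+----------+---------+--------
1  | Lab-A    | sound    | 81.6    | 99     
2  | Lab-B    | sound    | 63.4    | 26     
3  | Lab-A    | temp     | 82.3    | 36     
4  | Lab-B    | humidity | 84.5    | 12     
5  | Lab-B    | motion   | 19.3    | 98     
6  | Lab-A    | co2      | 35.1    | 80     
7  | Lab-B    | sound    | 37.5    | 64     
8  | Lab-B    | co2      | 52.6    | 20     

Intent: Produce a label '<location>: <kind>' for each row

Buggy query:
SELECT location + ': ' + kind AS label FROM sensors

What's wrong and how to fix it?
Bug: SQLite uses || for string concatenation; + coerces text to numbers (yielding 0)

Fix: Use the || operator for string concatenation

Corrected query:
SELECT location || ': ' || kind AS label FROM sensors

Result:
label          
---------------
Lab-A: sound   
Lab-B: sound   
Lab-A: temp    
Lab-B: humidity
Lab-B: motion  
Lab-A: co2     
Lab-B: sound   
Lab-B: co2     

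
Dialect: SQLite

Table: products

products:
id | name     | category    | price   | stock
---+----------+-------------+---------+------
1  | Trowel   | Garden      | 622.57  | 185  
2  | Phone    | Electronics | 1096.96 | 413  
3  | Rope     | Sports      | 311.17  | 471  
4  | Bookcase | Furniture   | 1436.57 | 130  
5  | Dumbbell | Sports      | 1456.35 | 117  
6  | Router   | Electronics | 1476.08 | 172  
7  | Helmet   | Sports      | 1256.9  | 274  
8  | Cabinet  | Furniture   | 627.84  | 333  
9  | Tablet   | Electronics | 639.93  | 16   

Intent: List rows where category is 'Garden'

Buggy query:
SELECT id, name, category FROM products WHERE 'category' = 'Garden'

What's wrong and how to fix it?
Bug: 'category' in single quotes is a string literal, not the column; the comparison is literal-vs-literal and never true

Fix: Remove the quotes around the column name (or use double quotes for an identifier)

Corrected query:
SELECT id, name, category FROM products WHERE category = 'Garden'

Result:
id | name   | category
---+--------+---------
1  | Trowel | Garden  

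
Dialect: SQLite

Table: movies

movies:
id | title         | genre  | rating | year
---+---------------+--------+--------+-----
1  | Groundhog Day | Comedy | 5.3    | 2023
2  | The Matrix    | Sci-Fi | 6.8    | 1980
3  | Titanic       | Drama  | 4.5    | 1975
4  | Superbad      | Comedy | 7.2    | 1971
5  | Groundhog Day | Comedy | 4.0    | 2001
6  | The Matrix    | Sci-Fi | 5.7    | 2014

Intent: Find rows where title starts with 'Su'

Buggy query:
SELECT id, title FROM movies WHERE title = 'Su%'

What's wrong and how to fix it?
Bug: Wildcards only work with LIKE; '=' treats '%' as a literal character

Fix: Replace '=' with LIKE so 'Su%' is treated as a pattern

Corrected query:
SELECT id, title FROM movies WHERE title LIKE 'Su%'

Result:
id | title   
---+---------
4  | Superbad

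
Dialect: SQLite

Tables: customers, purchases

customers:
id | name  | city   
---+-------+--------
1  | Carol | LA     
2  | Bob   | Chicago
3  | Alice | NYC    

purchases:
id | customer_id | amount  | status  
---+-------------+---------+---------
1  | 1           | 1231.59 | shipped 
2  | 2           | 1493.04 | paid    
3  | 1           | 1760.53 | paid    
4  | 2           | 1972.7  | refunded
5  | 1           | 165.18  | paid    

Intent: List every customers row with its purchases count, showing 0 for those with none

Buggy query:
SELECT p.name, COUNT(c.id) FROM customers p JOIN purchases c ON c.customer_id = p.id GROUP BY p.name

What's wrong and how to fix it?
Bug: INNER JOIN drops customers rows that have no matching purchases rows

Fix: Switch to LEFT JOIN to retain unmatched parent rows

Corrected query:
SELECT p.name, COUNT(c.id) FROM customers p LEFT JOIN purchases c ON c.customer_id = p.id GROUP BY p.name

Result:
name  | COUNT(c.id)
------+------------
Alice | 0          
Bob   | 2          
Carol | 3          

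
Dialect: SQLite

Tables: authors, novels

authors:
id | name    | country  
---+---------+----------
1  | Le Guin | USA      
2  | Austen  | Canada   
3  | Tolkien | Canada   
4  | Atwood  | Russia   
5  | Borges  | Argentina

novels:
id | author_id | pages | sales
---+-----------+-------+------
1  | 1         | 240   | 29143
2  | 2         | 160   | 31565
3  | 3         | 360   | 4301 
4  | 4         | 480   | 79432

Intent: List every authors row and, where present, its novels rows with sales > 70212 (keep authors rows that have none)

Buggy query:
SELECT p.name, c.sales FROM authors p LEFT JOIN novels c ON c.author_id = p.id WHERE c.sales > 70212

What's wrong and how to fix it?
Bug: Filtering c.sales in WHERE discards the NULL rows produced by LEFT JOIN, turning it into an inner join

Fix: Put 'c.sales > 70212' in the JOIN's ON clause instead of WHERE

Corrected query:
SELECT p.name, c.sales FROM authors p LEFT JOIN novels c ON c.author_id = p.id AND c.sales > 70212

Result:
name    | sales
--------+------
Le Guin | NULL 
Austen  | NULL 
Tolkien | NULL 
Atwood  | 79432
Borges  | NULL 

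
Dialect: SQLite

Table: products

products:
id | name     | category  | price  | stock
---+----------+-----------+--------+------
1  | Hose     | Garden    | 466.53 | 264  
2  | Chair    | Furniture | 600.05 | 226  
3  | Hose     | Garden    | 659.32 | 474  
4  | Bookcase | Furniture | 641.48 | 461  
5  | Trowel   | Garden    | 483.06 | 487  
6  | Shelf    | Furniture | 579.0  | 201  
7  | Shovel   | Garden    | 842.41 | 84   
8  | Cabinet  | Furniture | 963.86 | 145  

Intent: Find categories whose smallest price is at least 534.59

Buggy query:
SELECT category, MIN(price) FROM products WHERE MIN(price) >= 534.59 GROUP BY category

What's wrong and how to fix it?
Bug: MIN() in WHERE is a misuse of aggregate

Fix: Use HAVING for the per-group MIN condition

Corrected query:
SELECT category, MIN(price) FROM products GROUP BY category HAVING MIN(price) >= 534.59

Result:
category  | MIN(price)
----------+-----------
Furniture | 579       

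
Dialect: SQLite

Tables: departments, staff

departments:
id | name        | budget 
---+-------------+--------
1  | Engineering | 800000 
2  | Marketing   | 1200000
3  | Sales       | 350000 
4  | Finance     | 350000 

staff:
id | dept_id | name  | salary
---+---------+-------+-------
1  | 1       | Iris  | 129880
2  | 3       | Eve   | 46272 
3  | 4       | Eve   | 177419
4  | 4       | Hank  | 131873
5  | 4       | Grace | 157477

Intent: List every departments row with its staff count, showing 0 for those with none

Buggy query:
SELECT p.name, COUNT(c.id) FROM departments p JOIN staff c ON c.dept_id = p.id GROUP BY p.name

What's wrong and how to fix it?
Bug: INNER JOIN drops departments rows that have no matching staff rows

Fix: Use LEFT JOIN so parents without children still appear (COUNT(c.id) gives 0)

Corrected query:
SELECT p.name, COUNT(c.id) FROM departments p LEFT JOIN staff c ON c.dept_id = p.id GROUP BY p.name

Result:
name        | COUNT(c.id)
------------+------------
Engineering | 1          
Finance     | 3          
Marketing   | 0          
Sales       | 1          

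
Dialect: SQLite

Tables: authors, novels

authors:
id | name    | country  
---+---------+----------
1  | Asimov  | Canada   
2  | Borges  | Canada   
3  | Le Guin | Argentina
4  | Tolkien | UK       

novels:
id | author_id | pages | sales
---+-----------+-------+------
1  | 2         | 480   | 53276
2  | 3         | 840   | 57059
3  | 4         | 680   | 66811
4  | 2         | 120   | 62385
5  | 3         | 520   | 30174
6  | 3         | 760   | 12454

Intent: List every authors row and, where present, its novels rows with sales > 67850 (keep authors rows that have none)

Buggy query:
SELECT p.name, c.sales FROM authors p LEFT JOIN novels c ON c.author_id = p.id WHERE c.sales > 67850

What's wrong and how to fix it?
Bug: A WHERE condition on the right-hand table after LEFT JOIN drops unmatched parents

Fix: Put 'c.sales > 67850' in the JOIN's ON clause instead of WHERE

Corrected query:
SELECT p.name, c.sales FROM authors p LEFT JOIN novels c ON c.author_id = p.id AND c.sales > 67850

Result:
name    | sales
--------+------
Asimov  | NULL 
Borges  | NULL 
Le Guin | NULL 
Tolkien | NULL 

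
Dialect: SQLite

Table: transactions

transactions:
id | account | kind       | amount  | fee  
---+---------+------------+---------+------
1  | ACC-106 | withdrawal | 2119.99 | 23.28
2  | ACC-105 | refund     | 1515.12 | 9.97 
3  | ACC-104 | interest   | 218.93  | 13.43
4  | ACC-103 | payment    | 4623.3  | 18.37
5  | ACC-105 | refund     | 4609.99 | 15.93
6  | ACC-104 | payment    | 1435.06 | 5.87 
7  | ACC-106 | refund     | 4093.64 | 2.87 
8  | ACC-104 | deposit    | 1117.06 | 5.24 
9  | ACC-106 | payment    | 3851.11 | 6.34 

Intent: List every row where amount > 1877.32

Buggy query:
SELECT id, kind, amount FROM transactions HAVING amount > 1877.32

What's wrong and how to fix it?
Bug: HAVING filters the output of aggregation, but this query has no GROUP BY and no aggregate functions, so SQLite rejects it (HAVING clause on a non-aggregate query); the condition here is per row

Fix: Use WHERE for row-level filtering

Corrected query:
SELECT id, kind, amount FROM transactions WHERE amount > 1877.32

Result:
id | kind       | amount 
---+------------+--------
1  | withdrawal | 2119.99
4  | payment    | 4623.3 
5  | refund     | 4609.99
7  | refund     | 4093.64
9  | payment    | 3851.11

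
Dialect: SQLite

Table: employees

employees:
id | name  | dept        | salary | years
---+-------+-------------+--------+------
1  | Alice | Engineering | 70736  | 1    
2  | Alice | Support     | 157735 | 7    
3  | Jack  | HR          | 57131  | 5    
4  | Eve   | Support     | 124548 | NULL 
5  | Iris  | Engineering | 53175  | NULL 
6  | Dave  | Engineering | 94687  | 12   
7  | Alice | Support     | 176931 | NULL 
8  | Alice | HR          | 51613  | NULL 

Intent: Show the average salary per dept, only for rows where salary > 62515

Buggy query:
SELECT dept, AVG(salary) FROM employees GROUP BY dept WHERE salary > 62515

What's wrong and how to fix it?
Bug: Row-level WHERE must come before GROUP BY in the clause order

Fix: Place WHERE between FROM and GROUP BY

Corrected query:
SELECT dept, AVG(salary) FROM employees WHERE salary > 62515 GROUP BY dept

Result:
dept        | AVG(salary)  
------------+--------------
Engineering | 82711.5      
Support     | 153071.333333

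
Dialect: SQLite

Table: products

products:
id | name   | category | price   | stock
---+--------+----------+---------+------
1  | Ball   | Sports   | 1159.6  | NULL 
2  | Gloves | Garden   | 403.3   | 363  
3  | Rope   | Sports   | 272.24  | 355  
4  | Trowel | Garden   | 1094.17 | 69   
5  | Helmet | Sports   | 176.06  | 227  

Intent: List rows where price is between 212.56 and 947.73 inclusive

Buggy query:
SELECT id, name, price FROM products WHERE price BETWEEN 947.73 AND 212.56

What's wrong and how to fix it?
Bug: The bounds are reversed; BETWEEN a AND b requires a <= b to match anything

Fix: Write BETWEEN 212.56 AND 947.73

Corrected query:
SELECT id, name, price FROM products WHERE price BETWEEN 212.56 AND 947.73

Result:
id | name   | price 
---+--------+-------
2  | Gloves | 403.3 
3  | Rope   | 272.24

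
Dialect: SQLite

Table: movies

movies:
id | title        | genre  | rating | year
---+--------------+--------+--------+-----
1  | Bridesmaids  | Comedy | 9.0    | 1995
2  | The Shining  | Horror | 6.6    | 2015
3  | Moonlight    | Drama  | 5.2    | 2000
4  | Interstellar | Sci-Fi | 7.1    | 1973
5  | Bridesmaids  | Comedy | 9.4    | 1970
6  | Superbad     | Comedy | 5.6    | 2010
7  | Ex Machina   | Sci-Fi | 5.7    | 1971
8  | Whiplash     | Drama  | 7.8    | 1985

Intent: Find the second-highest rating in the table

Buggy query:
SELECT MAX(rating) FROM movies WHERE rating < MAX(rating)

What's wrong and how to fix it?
Bug: The inner MAX is an aggregate inside WHERE, which is not allowed

Fix: Compute the overall MAX in a subquery, then take MAX of rows below it

Corrected query:
SELECT MAX(rating) FROM movies WHERE rating < (SELECT MAX(rating) FROM movies)

Result:
MAX(rating)
-----------
9          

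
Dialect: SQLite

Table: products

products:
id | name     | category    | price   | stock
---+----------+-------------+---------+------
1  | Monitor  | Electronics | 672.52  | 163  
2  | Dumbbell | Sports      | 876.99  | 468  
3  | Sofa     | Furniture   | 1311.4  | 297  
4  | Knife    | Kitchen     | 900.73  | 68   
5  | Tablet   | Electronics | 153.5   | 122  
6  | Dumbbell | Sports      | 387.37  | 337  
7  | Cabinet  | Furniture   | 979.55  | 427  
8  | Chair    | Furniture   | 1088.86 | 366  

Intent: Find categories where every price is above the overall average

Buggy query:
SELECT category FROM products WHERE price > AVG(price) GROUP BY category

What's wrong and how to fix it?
Bug: WHERE evaluates per row before aggregation, so AVG() is unavailable

Fix: Use a subquery for AVG and a HAVING MIN(...) filter so the condition holds for every row in the group

Corrected query:
SELECT category FROM products GROUP BY category HAVING MIN(price) > (SELECT AVG(price) FROM products)

Result:
category 
---------
Furniture
Kitchen  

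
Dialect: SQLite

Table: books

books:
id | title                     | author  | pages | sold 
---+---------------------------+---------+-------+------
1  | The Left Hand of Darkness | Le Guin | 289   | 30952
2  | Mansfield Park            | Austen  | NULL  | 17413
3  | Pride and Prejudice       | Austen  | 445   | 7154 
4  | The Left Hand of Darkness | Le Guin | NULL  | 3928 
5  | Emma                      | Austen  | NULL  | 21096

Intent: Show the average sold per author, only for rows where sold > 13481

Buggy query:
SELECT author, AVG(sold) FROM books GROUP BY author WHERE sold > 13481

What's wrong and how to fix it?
Bug: Row-level WHERE must come before GROUP BY in the clause order

Fix: Place WHERE between FROM and GROUP BY

Corrected query:
SELECT author, AVG(sold) FROM books WHERE sold > 13481 GROUP BY author

Result:
author  | AVG(sold)
--------+----------
Austen  | 19254.5  
Le Guin | 30952    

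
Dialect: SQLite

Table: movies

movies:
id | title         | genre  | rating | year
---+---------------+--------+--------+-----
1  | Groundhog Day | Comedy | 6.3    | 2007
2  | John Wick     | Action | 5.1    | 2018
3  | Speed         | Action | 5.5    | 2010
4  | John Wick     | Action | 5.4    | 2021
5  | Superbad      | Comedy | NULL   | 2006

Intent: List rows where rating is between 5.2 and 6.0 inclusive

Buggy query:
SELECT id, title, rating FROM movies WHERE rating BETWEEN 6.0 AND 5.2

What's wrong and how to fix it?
Bug: The bounds are reversed; BETWEEN a AND b requires a <= b to match anything

Fix: Swap the bounds so the smaller value comes first

Corrected query:
SELECT id, title, rating FROM movies WHERE rating BETWEEN 5.2 AND 6.0

Result:
id | title     | rating
---+-----------+-------
3  | Speed     | 5.5   
4  | John Wick | 5.4   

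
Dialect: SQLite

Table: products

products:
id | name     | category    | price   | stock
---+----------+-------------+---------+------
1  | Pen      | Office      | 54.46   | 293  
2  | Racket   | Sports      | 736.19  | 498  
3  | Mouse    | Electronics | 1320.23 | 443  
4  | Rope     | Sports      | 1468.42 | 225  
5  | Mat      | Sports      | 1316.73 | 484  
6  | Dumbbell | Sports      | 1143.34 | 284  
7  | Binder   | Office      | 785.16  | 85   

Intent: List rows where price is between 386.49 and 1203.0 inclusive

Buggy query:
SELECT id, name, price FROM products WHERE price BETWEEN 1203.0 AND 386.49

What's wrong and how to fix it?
Bug: BETWEEN expects the lower bound first; with 1203.0 AND 386.49 the range is empty

Fix: Write BETWEEN 386.49 AND 1203.0

Corrected query:
SELECT id, name, price FROM products WHERE price BETWEEN 386.49 AND 1203.0

Result:
id | name     | price  
---+----------+--------
2  | Racket   | 736.19 
6  | Dumbbell | 1143.34
7  | Binder   | 785.16 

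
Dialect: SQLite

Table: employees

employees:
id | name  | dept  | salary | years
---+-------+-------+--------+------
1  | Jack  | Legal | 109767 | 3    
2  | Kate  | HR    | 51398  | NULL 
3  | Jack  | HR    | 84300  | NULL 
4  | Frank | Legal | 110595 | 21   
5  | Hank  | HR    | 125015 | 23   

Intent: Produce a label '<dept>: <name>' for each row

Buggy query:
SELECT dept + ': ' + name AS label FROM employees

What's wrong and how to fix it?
Bug: SQLite uses || for string concatenation; + coerces text to numbers (yielding 0)

Fix: Use the || operator for string concatenation

Corrected query:
SELECT dept || ': ' || name AS label FROM employees

Result:
label       
------------
Legal: Jack 
HR: Kate    
HR: Jack    
Legal: Frank
HR: Hank    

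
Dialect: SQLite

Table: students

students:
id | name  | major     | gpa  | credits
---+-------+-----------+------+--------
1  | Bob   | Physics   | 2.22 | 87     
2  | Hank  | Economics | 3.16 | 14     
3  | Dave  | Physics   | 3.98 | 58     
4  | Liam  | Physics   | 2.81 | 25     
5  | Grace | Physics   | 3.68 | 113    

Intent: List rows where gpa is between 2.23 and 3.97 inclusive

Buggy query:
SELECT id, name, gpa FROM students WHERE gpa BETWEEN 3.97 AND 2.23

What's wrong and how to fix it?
Bug: BETWEEN expects the lower bound first; with 3.97 AND 2.23 the range is empty

Fix: Write BETWEEN 2.23 AND 3.97

Corrected query:
SELECT id, name, gpa FROM students WHERE gpa BETWEEN 2.23 AND 3.97

Result:
id | name  | gpa 
---+-------+-----
2  | Hank  | 3.16
4  | Liam  | 2.81
5  | Grace | 3.68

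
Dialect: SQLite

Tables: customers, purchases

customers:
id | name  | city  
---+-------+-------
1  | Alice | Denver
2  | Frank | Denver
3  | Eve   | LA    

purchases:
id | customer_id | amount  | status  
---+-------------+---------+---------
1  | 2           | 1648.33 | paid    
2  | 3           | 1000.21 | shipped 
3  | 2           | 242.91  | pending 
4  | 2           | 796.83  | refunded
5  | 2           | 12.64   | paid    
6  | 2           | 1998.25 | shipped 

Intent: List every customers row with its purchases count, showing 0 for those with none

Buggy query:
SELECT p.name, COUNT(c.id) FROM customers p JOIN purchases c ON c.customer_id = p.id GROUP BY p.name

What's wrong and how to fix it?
Bug: An inner join excludes parents with zero children

Fix: Switch to LEFT JOIN to retain unmatched parent rows

Corrected query:
SELECT p.name, COUNT(c.id) FROM customers p LEFT JOIN purchases c ON c.customer_id = p.id GROUP BY p.name

Result:
name  | COUNT(c.id)
------+------------
Alice | 0          
Eve   | 1          
Frank | 5          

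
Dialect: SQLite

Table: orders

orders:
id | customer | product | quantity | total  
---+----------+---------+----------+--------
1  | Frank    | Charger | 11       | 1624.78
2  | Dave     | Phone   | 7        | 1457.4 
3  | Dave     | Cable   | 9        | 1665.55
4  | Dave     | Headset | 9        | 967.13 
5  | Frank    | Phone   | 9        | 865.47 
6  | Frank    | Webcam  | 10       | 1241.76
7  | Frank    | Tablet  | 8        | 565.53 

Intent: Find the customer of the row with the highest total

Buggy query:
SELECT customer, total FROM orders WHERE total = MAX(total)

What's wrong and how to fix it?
Bug: WHERE is evaluated per row; an aggregate over the whole table isn't defined there

Fix: Use a subquery: WHERE total = (SELECT MAX(total) FROM orders)

Corrected query:
SELECT customer, total FROM orders WHERE total = (SELECT MAX(total) FROM orders)

Result:
customer | total  
---------+--------
Dave     | 1665.55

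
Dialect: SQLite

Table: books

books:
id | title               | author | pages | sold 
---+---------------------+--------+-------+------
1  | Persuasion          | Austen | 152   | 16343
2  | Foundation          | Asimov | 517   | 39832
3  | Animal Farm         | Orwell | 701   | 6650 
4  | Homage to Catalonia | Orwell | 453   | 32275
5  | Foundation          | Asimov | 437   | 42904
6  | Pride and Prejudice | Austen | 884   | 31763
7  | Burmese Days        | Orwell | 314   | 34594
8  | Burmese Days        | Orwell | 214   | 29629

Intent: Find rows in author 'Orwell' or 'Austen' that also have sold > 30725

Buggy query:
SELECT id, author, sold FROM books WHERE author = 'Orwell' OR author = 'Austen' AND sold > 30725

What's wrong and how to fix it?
Bug: Without parentheses, AND is evaluated before OR, so the sold filter only applies to the 'Austen' branch

Fix: Group the OR with parentheses (or use IN), then AND the threshold

Corrected query:
SELECT id, author, sold FROM books WHERE (author = 'Orwell' OR author = 'Austen') AND sold > 30725

Result:
id | author | sold 
---+--------+------
4  | Orwell | 32275
6  | Austen | 31763
7  | Orwell | 34594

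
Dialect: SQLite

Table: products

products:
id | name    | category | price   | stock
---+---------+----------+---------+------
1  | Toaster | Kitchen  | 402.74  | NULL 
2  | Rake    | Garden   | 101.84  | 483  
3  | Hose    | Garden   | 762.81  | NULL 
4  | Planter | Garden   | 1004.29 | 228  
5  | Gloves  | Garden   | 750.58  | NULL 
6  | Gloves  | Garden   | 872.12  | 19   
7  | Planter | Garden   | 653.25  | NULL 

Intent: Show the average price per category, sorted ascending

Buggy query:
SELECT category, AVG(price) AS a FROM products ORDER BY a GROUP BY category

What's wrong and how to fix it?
Bug: GROUP BY must precede ORDER BY

Fix: Move ORDER BY to the end, after GROUP BY

Corrected query:
SELECT category, AVG(price) AS a FROM products GROUP BY category ORDER BY a

Result:
category | a      
---------+--------
Kitchen  | 402.74 
Garden   | 690.815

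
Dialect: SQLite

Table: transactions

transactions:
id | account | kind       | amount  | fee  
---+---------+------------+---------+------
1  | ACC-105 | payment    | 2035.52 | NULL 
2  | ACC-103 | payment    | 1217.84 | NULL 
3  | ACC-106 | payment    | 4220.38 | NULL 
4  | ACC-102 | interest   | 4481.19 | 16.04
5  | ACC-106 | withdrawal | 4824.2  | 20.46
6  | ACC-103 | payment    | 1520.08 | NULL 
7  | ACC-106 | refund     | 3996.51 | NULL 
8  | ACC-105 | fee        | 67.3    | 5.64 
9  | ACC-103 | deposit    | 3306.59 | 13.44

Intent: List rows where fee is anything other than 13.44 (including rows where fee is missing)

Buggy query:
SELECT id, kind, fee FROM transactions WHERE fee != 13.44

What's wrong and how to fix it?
Bug: Inequality against NULL is unknown, not true; rows with NULL are dropped

Fix: Handle NULL separately with IS NULL alongside the inequality

Corrected query:
SELECT id, kind, fee FROM transactions WHERE fee != 13.44 OR fee IS NULL

Result:
id | kind       | fee  
---+------------+------
1  | payment    | NULL 
2  | payment    | NULL 
3  | payment    | NULL 
4  | interest   | 16.04
5  | withdrawal | 20.46
6  | payment    | NULL 
7  | refund     | NULL 
8  | fee        | 5.64 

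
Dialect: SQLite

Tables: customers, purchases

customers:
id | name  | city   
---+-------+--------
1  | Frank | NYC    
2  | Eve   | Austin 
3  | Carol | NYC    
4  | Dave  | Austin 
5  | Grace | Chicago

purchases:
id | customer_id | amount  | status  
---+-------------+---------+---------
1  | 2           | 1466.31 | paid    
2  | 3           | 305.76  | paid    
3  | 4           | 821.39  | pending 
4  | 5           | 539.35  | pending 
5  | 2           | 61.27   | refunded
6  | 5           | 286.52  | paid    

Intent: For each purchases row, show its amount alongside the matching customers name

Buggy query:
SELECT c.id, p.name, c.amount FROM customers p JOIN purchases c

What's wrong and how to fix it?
Bug: Missing join condition: each purchases row is matched to all customers rows instead of just its own

Fix: Specify the join condition linking the foreign key to the parent id

Corrected query:
SELECT c.id, p.name, c.amount FROM customers p JOIN purchases c ON c.customer_id = p.id

Result:
id | name  | amount 
---+-------+--------
1  | Eve   | 1466.31
2  | Carol | 305.76 
3  | Dave  | 821.39 
4  | Grace | 539.35 
5  | Eve   | 61.27  
6  | Grace | 286.52 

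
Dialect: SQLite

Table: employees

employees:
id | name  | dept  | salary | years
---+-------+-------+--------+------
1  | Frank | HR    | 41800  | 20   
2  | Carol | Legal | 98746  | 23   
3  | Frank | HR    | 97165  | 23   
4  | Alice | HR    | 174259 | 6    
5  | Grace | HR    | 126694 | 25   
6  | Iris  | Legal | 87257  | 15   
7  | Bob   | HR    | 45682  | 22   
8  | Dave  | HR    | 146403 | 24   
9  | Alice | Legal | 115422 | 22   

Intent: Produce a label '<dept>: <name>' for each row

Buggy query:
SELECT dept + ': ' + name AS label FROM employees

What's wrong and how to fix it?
Bug: SQLite uses || for string concatenation; + coerces text to numbers (yielding 0)

Fix: Use the || operator for string concatenation

Corrected query:
SELECT dept || ': ' || name AS label FROM employees

Result:
label       
------------
HR: Frank   
Legal: Carol
HR: Frank   
HR: Alice   
HR: Grace   
Legal: Iris 
HR: Bob     
HR: Dave    
Legal: Alice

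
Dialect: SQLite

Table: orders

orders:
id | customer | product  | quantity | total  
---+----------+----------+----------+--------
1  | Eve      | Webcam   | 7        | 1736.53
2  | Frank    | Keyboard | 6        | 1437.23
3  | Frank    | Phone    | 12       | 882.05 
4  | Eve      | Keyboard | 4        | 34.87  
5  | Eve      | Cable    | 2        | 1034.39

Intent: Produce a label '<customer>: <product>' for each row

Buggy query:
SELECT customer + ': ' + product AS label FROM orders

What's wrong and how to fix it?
Bug: '+' is numeric addition; on text columns SQLite converts them to 0 instead of concatenating

Fix: Replace + with || to concatenate text

Corrected query:
SELECT customer || ': ' || product AS label FROM orders

Result:
label          
---------------
Eve: Webcam    
Frank: Keyboard
Frank: Phone   
Eve: Keyboard  
Eve: Cable     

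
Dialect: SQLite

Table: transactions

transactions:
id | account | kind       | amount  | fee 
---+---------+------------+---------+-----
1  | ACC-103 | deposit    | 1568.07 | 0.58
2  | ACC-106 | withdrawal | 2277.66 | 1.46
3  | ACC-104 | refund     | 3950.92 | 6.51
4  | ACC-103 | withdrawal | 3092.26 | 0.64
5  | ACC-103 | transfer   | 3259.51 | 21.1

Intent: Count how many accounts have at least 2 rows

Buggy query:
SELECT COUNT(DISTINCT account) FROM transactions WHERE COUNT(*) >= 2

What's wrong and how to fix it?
Bug: COUNT(*) cannot appear in WHERE; the per-group count doesn't exist yet

Fix: Group first with HAVING COUNT(*) >= 2, then COUNT the resulting groups

Corrected query:
SELECT COUNT(*) FROM (SELECT account FROM transactions GROUP BY account HAVING COUNT(*) >= 2)

Result:
COUNT(*)
--------
1       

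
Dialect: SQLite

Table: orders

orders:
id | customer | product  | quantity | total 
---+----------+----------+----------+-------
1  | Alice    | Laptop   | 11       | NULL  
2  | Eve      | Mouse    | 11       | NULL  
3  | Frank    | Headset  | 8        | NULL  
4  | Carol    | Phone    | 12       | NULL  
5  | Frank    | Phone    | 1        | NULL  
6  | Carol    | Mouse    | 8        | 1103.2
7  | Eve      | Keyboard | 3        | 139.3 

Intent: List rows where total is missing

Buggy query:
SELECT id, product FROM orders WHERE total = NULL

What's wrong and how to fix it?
Bug: '= NULL' is always unknown in SQL three-valued logic, so no rows match

Fix: Use IS NULL to test for NULL

Corrected query:
SELECT id, product FROM orders WHERE total IS NULL

Result:
id | product
---+--------
1  | Laptop 
2  | Mouse  
3  | Headset
4  | Phone  
5  | Phone  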